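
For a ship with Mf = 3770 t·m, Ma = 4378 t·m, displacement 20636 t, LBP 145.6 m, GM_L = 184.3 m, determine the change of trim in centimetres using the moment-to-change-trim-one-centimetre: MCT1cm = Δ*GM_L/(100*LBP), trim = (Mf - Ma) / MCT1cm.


Formula: net trimming moment = Mf - Ma; MCT1cm = Δ*GM_L/(100*LBP); trim = net moment / MCT1cm
Step 1 — net trimming moment = 3770 - 4378 = -608 t·m
Step 2 — MCT1cm = 20636 * 184.3 / (100 * 145.6) = 261.2098 t·m/cm
Step 3 — trim = -608 / 261.2098 ≈ -2.3276 cm (5 s.f.)

-2.3276 cm


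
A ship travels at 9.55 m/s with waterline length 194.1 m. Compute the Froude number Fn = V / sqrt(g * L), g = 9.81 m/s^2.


Formula: Fn = V / sqrt(g * L)
Step 1 — g * L = 9.81 * 194.1 = 1904.121
Step 2 — sqrt(g * L) = sqrt(1904.121) = 43.636235
Step 3 — Fn = 9.55 / 43.636235 ≈ 0.21885 (5 s.f.)

0.21885


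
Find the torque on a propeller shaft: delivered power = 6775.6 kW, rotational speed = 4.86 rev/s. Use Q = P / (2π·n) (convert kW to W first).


Formula: Q = P_W / (2 * pi * n)
Step 1 — P_W = 6775.6 kW * 1000 = 6775600.0 W
Step 2 — 2 * pi * n = 2 * pi * 4.86 = 30.536281
Step 3 — Q = 6775600.0 / 30.536281 ≈ 221890 N·m (5 s.f.)

221890 N·m


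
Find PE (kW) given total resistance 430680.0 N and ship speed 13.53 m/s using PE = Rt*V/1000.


Formula: PE = Rt * V / 1000 (kW)
Step 1 — PE (W) = 430680.0 * 13.53 = 5827100.4 W
Step 2 — PE (kW) = 5827100.4 / 1000 ≈ 5827.1 kW (5 s.f.)

5827.1 kW


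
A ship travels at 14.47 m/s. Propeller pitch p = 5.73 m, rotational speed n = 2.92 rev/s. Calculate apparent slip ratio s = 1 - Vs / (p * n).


Formula: s = 1 - Vs / (p * n)
Step 1 — p * n = 5.73 * 2.92 = 16.7316
Step 2 — Vs / (p*n) = 14.47 / 16.7316 = 0.864831 (6 d.p.)
Step 3 — s = 1 - 0.864831 = 0.135169

0.135169


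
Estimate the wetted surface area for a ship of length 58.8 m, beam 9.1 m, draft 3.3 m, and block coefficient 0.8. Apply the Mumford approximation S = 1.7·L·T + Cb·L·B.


Formula: S = 1.7*L*T + V/T with V = Cb*L*B*T, i.e. S = L * (1.7*T + Cb*B)
Step 1 — 1.7*T = 1.7 * 3.3 = 5.61 m
Step 2 — Cb*B = 0.8 * 9.1 = 7.28 m
Step 3 — 1.7*T + Cb*B = 5.61 + 7.28 = 12.89 m
Step 4 — S = 58.8 * 12.89 ≈ 757.93 m^2 (5 s.f.)

757.93 m^2


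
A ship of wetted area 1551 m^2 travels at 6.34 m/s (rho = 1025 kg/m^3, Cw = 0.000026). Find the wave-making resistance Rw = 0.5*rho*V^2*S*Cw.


Formula: Rw = 0.5 * rho * V^2 * S * Cw
Step 1 — V^2 = 6.34^2 = 40.1956
Step 2 — 0.5 * rho * V^2 = 0.5 * 1025 * 40.1956 = 20600.245
Step 3 — Rw = 20600.245 * 1551 * 0.000026 ≈ 830.73 N (5 s.f.)

830.73 N


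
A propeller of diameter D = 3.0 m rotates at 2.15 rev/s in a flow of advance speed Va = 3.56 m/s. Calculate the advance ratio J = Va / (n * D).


Formula: J = Va / (n * D)
Step 1 — n * D = 2.15 * 3.0 = 6.45
Step 2 — J = 3.56 / 6.45 ≈ 0.55194 (5 s.f.)

0.55194


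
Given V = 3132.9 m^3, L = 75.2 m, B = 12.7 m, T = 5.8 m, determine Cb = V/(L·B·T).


Formula: Cb = V / (L * B * T)
Step 1 — L * B * T = 75.2 * 12.7 * 5.8 = 5539.232 m^3
Step 2 — Cb = 3132.9 / 5539.232 ≈ 0.56558 (5 s.f.)

0.56558


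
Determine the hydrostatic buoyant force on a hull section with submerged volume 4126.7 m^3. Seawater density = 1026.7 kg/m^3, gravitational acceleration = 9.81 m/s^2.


Formula: Fb = rho * g * V
Substituting: Fb = 1026.7 * 9.81 * 4126.7
Intermediate: 1026.7 * 9.81 = 10071.927
Result: Fb = 10071.927 * 4126.7 ≈ 41564000 N (5 s.f.)

41564000 N


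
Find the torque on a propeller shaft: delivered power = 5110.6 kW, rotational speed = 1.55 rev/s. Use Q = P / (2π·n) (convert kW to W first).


Formula: Q = P_W / (2 * pi * n)
Step 1 — P_W = 5110.6 kW * 1000 = 5110600.0 W
Step 2 — 2 * pi * n = 2 * pi * 1.55 = 9.738937
Step 3 — Q = 5110600.0 / 9.738937 ≈ 524760 N·m (5 s.f.)

524760 N·m


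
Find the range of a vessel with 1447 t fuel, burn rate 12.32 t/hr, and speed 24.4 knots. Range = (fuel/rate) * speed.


Formula: endurance = fuel / rate; range = endurance * speed
Step 1 — endurance = 1447 / 12.32 = 117.4513 hours
Step 2 — range = 117.4513 * 24.4 ≈ 2865.8 nautical miles (5 s.f.)

2865.8 NM


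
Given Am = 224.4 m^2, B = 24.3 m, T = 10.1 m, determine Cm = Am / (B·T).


Formula: Cm = Am / (B * T)
Step 1 — B * T = 24.3 * 10.1 = 245.43 m^2
Step 2 — Cm = 224.4 / 245.43 ≈ 0.91431 (5 s.f.)

0.91431


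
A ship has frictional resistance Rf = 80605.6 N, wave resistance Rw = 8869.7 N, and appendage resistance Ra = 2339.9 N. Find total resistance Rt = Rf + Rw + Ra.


Formula: Rt = Rf + Rw + Ra
Substituting: Rt = 80605.6 + 8869.7 + 2339.9
Result: Rt = 91815.2 N

91815.2 N


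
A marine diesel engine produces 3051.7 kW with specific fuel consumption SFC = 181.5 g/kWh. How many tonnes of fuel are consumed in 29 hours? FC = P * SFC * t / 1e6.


Formula: FC (tonnes) = P * SFC * t / 1,000,000
Step 1 — P * SFC * t = 3051.7 * 181.5 * 29 = 16062622.95 g
Step 2 — FC (tonnes) = 16062622.95 / 1,000,000 ≈ 16.063 tonnes (5 s.f.)

16.063 tonnes


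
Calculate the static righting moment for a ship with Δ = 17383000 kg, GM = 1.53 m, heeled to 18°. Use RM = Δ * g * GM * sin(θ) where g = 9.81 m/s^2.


Formula: GZ = GM * sin(theta); RM = disp * g * GZ
Step 1 — GZ = 1.53 * sin(18°) = 1.53 * 0.309017 = 0.472796 m
Step 2 — RM = 17383000 * 9.81 * 0.472796 ≈ 80625000 N·m (5 s.f.)

80625000 N·m


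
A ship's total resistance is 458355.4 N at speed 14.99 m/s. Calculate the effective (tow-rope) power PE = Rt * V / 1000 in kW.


Formula: PE = Rt * V / 1000 (kW)
Step 1 — PE (W) = 458355.4 * 14.99 = 6870747.446 W
Step 2 — PE (kW) = 6870747.446 / 1000 ≈ 6870.7 kW (5 s.f.)

6870.7 kW


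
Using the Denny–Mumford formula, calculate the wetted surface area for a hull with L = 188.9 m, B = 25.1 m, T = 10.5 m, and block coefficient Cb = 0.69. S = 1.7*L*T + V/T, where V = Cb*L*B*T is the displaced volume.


Formula: S = 1.7*L*T + V/T with V = Cb*L*B*T, i.e. S = L * (1.7*T + Cb*B)
Step 1 — 1.7*T = 1.7 * 10.5 = 17.85 m
Step 2 — Cb*B = 0.69 * 25.1 = 17.319 m
Step 3 — 1.7*T + Cb*B = 17.85 + 17.319 = 35.169 m
Step 4 — S = 188.9 * 35.169 ≈ 6643.4 m^2 (5 s.f.)

6643.4 m^2


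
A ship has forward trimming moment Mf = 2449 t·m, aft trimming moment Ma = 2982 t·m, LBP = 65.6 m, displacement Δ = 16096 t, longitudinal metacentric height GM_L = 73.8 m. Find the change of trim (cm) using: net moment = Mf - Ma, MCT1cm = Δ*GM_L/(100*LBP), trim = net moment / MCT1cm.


Formula: net trimming moment = Mf - Ma; MCT1cm = Δ*GM_L/(100*LBP); trim = net moment / MCT1cm
Step 1 — net trimming moment = 2449 - 2982 = -533 t·m
Step 2 — MCT1cm = 16096 * 73.8 / (100 * 65.6) = 181.08 t·m/cm
Step 3 — trim = -533 / 181.08 ≈ -2.9435 cm (5 s.f.)

-2.9435 cm


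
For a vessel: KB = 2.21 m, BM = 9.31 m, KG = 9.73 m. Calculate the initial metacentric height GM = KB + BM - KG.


Formula: GM = KB + BM - KG
Step 1 — KM = KB + BM = 2.21 + 9.31 = 11.52 m
Step 2 — GM = KM - KG = 11.52 - 9.73 = 1.79 m

1.79 m


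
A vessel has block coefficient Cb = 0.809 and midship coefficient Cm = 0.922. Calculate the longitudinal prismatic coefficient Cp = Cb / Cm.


Formula: Cp = Cb / Cm
Substituting: Cp = 0.809 / 0.922
Result: Cp ≈ 0.87744 (5 s.f.)

0.87744


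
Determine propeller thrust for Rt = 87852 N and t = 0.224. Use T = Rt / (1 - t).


Formula: T = Rt / (1 - t)
Step 1 — (1 - t) = 1 - 0.224 = 0.776
Step 2 — T = 87852 / 0.776 ≈ 113210 N (5 s.f.)

113210 N


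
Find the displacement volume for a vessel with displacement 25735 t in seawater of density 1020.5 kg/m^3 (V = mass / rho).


Formula: V = mass / rho
Step 1 — convert tonnes to kg: 25735 t * 1000 = 25735000 kg
Step 2 — V = 25735000 / 1020.5 ≈ 25218 m^3 (5 s.f.)

25218 m^3


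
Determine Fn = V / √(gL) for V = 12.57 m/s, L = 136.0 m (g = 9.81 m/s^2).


Formula: Fn = V / sqrt(g * L)
Step 1 — g * L = 9.81 * 136.0 = 1334.16
Step 2 — sqrt(g * L) = sqrt(1334.16) = 36.526155
Step 3 — Fn = 12.57 / 36.526155 ≈ 0.34414 (5 s.f.)

0.34414


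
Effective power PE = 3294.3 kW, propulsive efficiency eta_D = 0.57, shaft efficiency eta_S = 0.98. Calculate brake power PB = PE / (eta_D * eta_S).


Formula: PB = PE / (eta_D * eta_S)
Step 1 — combined efficiency = eta_D * eta_S = 0.57 * 0.98 = 0.5586
Step 2 — PB = 3294.3 / 0.5586 ≈ 5897.4 kW (5 s.f.)

5897.4 kW


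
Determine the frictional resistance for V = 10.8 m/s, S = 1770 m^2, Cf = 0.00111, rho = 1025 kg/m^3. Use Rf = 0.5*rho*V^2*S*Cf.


Formula: Rf = 0.5 * rho * V^2 * S * Cf
Step 1 — V^2 = 10.8^2 = 116.64
Step 2 — 0.5 * rho * V^2 = 0.5 * 1025 * 116.64 = 59778.0
Step 3 — Rf = 59778.0 * 1770 * 0.00111 ≈ 117450 N (5 s.f.)

117450 N


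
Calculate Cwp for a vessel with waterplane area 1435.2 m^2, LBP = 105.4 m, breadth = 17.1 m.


Formula: Cwp = Aw / (L * B)
Step 1 — L * B = 105.4 * 17.1 = 1802.34 m^2
Step 2 — Cwp = 1435.2 / 1802.34 ≈ 0.79630 (5 s.f.)

0.79630


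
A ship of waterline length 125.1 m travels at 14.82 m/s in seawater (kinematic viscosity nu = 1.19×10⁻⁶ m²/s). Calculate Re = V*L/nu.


Formula: Re = V * L / nu
Step 1 — V * L = 14.82 * 125.1 = 1853.982 m^2/s
Step 2 — Re = 1853.982 / 1.19e-6 = 1.56e+09

1.56e+09


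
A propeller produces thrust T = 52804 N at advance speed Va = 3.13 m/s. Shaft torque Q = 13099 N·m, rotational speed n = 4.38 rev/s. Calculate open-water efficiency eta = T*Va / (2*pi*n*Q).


Formula: eta = T * Va / (2 * pi * n * Q)
Step 1 — numerator = T * Va = 52804 * 3.13 = 165276.52
Step 2 — 2 * pi * n = 2 * pi * 4.38 = 27.520352
Step 3 — denominator = 27.520352 * 13099 = 360489.09
Step 4 — eta = 165276.52 / 360489.09 ≈ 0.45848 (5 s.f.)

0.45848


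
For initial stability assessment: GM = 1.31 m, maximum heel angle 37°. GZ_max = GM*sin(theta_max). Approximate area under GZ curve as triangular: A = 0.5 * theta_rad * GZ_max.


Formula: GZ_max = GM * sin(theta); Area = 0.5 * theta_rad * GZ_max
Step 1 — GZ_max = 1.31 * sin(37°) = 1.31 * 0.601815 = 0.788378 m
Step 2 — theta_rad = 37 * pi/180 = 0.645772 rad
Step 3 — Area = 0.5 * 0.645772 * 0.788378 ≈ 0.25456 m·rad (5 s.f.)

0.25456 m·rad


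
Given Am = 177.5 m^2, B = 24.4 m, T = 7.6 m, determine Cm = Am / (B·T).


Formula: Cm = Am / (B * T)
Step 1 — B * T = 24.4 * 7.6 = 185.44 m^2
Step 2 — Cm = 177.5 / 185.44 ≈ 0.95718 (5 s.f.)

0.95718


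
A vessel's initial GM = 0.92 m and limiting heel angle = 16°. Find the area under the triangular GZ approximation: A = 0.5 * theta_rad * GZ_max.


Formula: GZ_max = GM * sin(theta); Area = 0.5 * theta_rad * GZ_max
Step 1 — GZ_max = 0.92 * sin(16°) = 0.92 * 0.275637 = 0.253586 m
Step 2 — theta_rad = 16 * pi/180 = 0.279253 rad
Step 3 — Area = 0.5 * 0.279253 * 0.253586 ≈ 0.035407 m·rad (5 s.f.)

0.035407 m·rad


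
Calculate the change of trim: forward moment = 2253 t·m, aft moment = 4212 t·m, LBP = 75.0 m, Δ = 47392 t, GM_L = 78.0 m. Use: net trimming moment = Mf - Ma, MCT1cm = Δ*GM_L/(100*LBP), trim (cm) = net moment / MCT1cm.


Formula: net trimming moment = Mf - Ma; MCT1cm = Δ*GM_L/(100*LBP); trim = net moment / MCT1cm
Step 1 — net trimming moment = 2253 - 4212 = -1959 t·m
Step 2 — MCT1cm = 47392 * 78.0 / (100 * 75.0) = 492.8768 t·m/cm
Step 3 — trim = -1959 / 492.8768 ≈ -3.9746 cm (5 s.f.)

-3.9746 cm


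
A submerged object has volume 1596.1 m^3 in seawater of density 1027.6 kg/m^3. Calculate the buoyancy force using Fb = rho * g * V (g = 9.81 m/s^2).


Formula: Fb = rho * g * V
Substituting: Fb = 1027.6 * 9.81 * 1596.1
Intermediate: 1027.6 * 9.81 = 10080.756
Result: Fb = 10080.756 * 1596.1 ≈ 16090000 N (5 s.f.)

16090000 N


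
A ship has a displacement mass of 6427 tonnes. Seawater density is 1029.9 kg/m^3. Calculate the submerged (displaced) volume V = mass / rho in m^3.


Formula: V = mass / rho
Step 1 — convert tonnes to kg: 6427 t * 1000 = 6427000 kg
Step 2 — V = 6427000 / 1029.9 ≈ 6240.4 m^3 (5 s.f.)

6240.4 m^3


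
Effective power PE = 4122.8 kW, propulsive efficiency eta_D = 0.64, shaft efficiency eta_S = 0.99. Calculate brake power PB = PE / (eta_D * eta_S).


Formula: PB = PE / (eta_D * eta_S)
Step 1 — combined efficiency = eta_D * eta_S = 0.64 * 0.99 = 0.6336
Step 2 — PB = 4122.8 / 0.6336 ≈ 6506.9 kW (5 s.f.)

6506.9 kW


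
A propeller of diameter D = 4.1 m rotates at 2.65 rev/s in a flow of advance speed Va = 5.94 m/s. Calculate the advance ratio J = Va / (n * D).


Formula: J = Va / (n * D)
Step 1 — n * D = 2.65 * 4.1 = 10.865
Step 2 — J = 5.94 / 10.865 ≈ 0.54671 (5 s.f.)

0.54671


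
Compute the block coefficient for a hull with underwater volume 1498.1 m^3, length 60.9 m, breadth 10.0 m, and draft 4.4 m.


Formula: Cb = V / (L * B * T)
Step 1 — L * B * T = 60.9 * 10.0 * 4.4 = 2679.6 m^3
Step 2 — Cb = 1498.1 / 2679.6 ≈ 0.55908 (5 s.f.)

0.55908


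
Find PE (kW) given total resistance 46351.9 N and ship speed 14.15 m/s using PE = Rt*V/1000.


Formula: PE = Rt * V / 1000 (kW)
Step 1 — PE (W) = 46351.9 * 14.15 = 655879.385 W
Step 2 — PE (kW) = 655879.385 / 1000 ≈ 655.88 kW (5 s.f.)

655.88 kW


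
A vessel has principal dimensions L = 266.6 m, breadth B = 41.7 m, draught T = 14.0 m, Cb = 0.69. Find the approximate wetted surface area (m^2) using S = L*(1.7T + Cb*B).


Formula: S = 1.7*L*T + V/T with V = Cb*L*B*T, i.e. S = L * (1.7*T + Cb*B)
Step 1 — 1.7*T = 1.7 * 14.0 = 23.8 m
Step 2 — Cb*B = 0.69 * 41.7 = 28.773 m
Step 3 — 1.7*T + Cb*B = 23.8 + 28.773 = 52.573 m
Step 4 — S = 266.6 * 52.573 ≈ 14016 m^2 (5 s.f.)

14016 m^2


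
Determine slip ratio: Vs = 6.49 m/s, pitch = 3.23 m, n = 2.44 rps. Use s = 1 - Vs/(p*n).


Formula: s = 1 - Vs / (p * n)
Step 1 — p * n = 3.23 * 2.44 = 7.8812
Step 2 — Vs / (p*n) = 6.49 / 7.8812 = 0.823479 (6 d.p.)
Step 3 — s = 1 - 0.823479 = 0.176521

0.176521


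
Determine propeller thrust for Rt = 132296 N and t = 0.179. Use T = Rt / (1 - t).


Formula: T = Rt / (1 - t)
Step 1 — (1 - t) = 1 - 0.179 = 0.821
Step 2 — T = 132296 / 0.821 ≈ 161140 N (5 s.f.)

161140 N


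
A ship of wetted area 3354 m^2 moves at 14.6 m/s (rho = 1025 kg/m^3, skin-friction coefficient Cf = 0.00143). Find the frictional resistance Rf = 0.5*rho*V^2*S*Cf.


Formula: Rf = 0.5 * rho * V^2 * S * Cf
Step 1 — V^2 = 14.6^2 = 213.16
Step 2 — 0.5 * rho * V^2 = 0.5 * 1025 * 213.16 = 109244.5
Step 3 — Rf = 109244.5 * 3354 * 0.00143 ≈ 523960 N (5 s.f.)

523960 N


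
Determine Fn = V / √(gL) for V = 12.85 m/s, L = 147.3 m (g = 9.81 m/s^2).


Formula: Fn = V / sqrt(g * L)
Step 1 — g * L = 9.81 * 147.3 = 1445.013
Step 2 — sqrt(g * L) = sqrt(1445.013) = 38.013327
Step 3 — Fn = 12.85 / 38.013327 ≈ 0.33804 (5 s.f.)

0.33804


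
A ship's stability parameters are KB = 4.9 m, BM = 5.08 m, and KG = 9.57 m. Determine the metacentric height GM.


Formula: GM = KB + BM - KG
Step 1 — KM = KB + BM = 4.9 + 5.08 = 9.98 m
Step 2 — GM = KM - KG = 9.98 - 9.57 = 0.41 m

0.41 m


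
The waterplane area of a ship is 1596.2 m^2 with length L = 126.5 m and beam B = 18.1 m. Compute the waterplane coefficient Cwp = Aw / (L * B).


Formula: Cwp = Aw / (L * B)
Step 1 — L * B = 126.5 * 18.1 = 2289.65 m^2
Step 2 — Cwp = 1596.2 / 2289.65 ≈ 0.69714 (5 s.f.)

0.69714


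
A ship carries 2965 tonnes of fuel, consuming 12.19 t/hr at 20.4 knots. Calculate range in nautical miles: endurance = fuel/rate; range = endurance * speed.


Formula: endurance = fuel / rate; range = endurance * speed
Step 1 — endurance = 2965 / 12.19 = 243.2322 hours
Step 2 — range = 243.2322 * 20.4 ≈ 4961.9 nautical miles (5 s.f.)

4961.9 NM


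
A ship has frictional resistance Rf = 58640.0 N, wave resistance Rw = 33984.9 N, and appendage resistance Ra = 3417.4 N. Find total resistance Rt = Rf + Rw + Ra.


Formula: Rt = Rf + Rw + Ra
Substituting: Rt = 58640.0 + 33984.9 + 3417.4
Result: Rt = 96042.3 N

96042.3 N


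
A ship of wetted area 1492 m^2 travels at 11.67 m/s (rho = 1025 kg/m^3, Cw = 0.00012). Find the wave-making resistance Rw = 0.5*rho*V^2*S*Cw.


Formula: Rw = 0.5 * rho * V^2 * S * Cw
Step 1 — V^2 = 11.67^2 = 136.1889
Step 2 — 0.5 * rho * V^2 = 0.5 * 1025 * 136.1889 = 69796.81125
Step 3 — Rw = 69796.81125 * 1492 * 0.00012 ≈ 12496 N (5 s.f.)

12496 N


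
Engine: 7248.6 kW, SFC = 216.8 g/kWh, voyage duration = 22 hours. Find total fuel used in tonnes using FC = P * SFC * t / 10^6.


Formula: FC (tonnes) = P * SFC * t / 1,000,000
Step 1 — P * SFC * t = 7248.6 * 216.8 * 22 = 34572922.56 g
Step 2 — FC (tonnes) = 34572922.56 / 1,000,000 ≈ 34.573 tonnes (5 s.f.)

34.573 tonnes


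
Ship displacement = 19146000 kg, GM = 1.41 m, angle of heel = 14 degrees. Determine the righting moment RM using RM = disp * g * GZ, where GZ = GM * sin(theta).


Formula: GZ = GM * sin(theta); RM = disp * g * GZ
Step 1 — GZ = 1.41 * sin(14°) = 1.41 * 0.241922 = 0.34111 m
Step 2 — RM = 19146000 * 9.81 * 0.34111 ≈ 64068000 N·m (5 s.f.)

64068000 N·m


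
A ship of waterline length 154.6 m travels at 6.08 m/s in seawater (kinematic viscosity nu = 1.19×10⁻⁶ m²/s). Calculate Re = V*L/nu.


Formula: Re = V * L / nu
Step 1 — V * L = 6.08 * 154.6 = 939.968 m^2/s
Step 2 — Re = 939.968 / 1.19e-6 = 7.90e+08

7.90e+08


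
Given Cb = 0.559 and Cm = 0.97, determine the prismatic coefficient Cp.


Formula: Cp = Cb / Cm
Substituting: Cp = 0.559 / 0.97
Result: Cp ≈ 0.57629 (5 s.f.)

0.57629


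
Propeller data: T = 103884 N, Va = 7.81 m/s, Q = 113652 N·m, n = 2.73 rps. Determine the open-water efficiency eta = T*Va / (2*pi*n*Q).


Formula: eta = T * Va / (2 * pi * n * Q)
Step 1 — numerator = T * Va = 103884 * 7.81 = 811334.04
Step 2 — 2 * pi * n = 2 * pi * 2.73 = 17.153096
Step 3 — denominator = 17.153096 * 113652 = 1949483.67
Step 4 — eta = 811334.04 / 1949483.67 ≈ 0.41618 (5 s.f.)

0.41618


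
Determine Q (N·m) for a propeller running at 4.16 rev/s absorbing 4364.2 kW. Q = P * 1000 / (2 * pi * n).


Formula: Q = P_W / (2 * pi * n)
Step 1 — P_W = 4364.2 kW * 1000 = 4364200.0 W
Step 2 — 2 * pi * n = 2 * pi * 4.16 = 26.138051
Step 3 — Q = 4364200.0 / 26.138051 ≈ 166970 N·m (5 s.f.)

166970 N·m


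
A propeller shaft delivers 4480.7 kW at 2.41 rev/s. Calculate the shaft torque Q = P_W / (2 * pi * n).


Formula: Q = P_W / (2 * pi * n)
Step 1 — P_W = 4480.7 kW * 1000 = 4480700.0 W
Step 2 — 2 * pi * n = 2 * pi * 2.41 = 15.142477
Step 3 — Q = 4480700.0 / 15.142477 ≈ 295900 N·m (5 s.f.)

295900 N·m


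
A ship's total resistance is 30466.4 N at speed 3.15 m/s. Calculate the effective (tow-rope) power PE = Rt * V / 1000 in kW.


Formula: PE = Rt * V / 1000 (kW)
Step 1 — PE (W) = 30466.4 * 3.15 = 95969.16 W
Step 2 — PE (kW) = 95969.16 / 1000 ≈ 95.969 kW (5 s.f.)

95.969 kW


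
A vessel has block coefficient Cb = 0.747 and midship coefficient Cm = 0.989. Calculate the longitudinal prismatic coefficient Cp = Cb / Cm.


Formula: Cp = Cb / Cm
Substituting: Cp = 0.747 / 0.989
Result: Cp ≈ 0.75531 (5 s.f.)

0.75531


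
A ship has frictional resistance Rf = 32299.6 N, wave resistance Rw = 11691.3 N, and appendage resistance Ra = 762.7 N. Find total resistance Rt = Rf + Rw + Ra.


Formula: Rt = Rf + Rw + Ra
Substituting: Rt = 32299.6 + 11691.3 + 762.7
Result: Rt = 44753.6 N

44753.6 N


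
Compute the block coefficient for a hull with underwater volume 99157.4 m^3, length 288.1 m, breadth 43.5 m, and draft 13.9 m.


Formula: Cb = V / (L * B * T)
Step 1 — L * B * T = 288.1 * 43.5 * 13.9 = 174199.665 m^3
Step 2 — Cb = 99157.4 / 174199.665 ≈ 0.56922 (5 s.f.)

0.56922


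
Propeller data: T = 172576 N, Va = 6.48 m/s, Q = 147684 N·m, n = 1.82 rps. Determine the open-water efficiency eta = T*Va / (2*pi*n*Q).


Formula: eta = T * Va / (2 * pi * n * Q)
Step 1 — numerator = T * Va = 172576 * 6.48 = 1118292.48
Step 2 — 2 * pi * n = 2 * pi * 1.82 = 11.435397
Step 3 — denominator = 11.435397 * 147684 = 1688825.17
Step 4 — eta = 1118292.48 / 1688825.17 ≈ 0.66217 (5 s.f.)

0.66217


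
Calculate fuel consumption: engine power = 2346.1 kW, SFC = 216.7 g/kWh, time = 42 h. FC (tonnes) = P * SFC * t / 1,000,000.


Formula: FC (tonnes) = P * SFC * t / 1,000,000
Step 1 — P * SFC * t = 2346.1 * 216.7 * 42 = 21352794.54 g
Step 2 — FC (tonnes) = 21352794.54 / 1,000,000 ≈ 21.353 tonnes (5 s.f.)

21.353 tonnes


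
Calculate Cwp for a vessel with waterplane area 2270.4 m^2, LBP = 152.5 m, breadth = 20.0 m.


Formula: Cwp = Aw / (L * B)
Step 1 — L * B = 152.5 * 20.0 = 3050.0 m^2
Step 2 — Cwp = 2270.4 / 3050.0 ≈ 0.74439 (5 s.f.)

0.74439


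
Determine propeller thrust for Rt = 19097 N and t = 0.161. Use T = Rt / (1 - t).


Formula: T = Rt / (1 - t)
Step 1 — (1 - t) = 1 - 0.161 = 0.839
Step 2 — T = 19097 / 0.839 ≈ 22762 N (5 s.f.)

22762 N


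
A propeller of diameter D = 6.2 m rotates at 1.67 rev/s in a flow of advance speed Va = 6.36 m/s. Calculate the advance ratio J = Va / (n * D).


Formula: J = Va / (n * D)
Step 1 — n * D = 1.67 * 6.2 = 10.354
Step 2 — J = 6.36 / 10.354 ≈ 0.61426 (5 s.f.)

0.61426


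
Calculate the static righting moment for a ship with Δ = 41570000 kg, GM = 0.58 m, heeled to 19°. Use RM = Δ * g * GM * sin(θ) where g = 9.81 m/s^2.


Formula: GZ = GM * sin(theta); RM = disp * g * GZ
Step 1 — GZ = 0.58 * sin(19°) = 0.58 * 0.325568 = 0.188829 m
Step 2 — RM = 41570000 * 9.81 * 0.188829 ≈ 77005000 N·m (5 s.f.)

77005000 N·m


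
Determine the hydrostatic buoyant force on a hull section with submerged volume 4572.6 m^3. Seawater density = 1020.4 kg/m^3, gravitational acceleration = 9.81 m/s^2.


Formula: Fb = rho * g * V
Substituting: Fb = 1020.4 * 9.81 * 4572.6
Intermediate: 1020.4 * 9.81 = 10010.124
Result: Fb = 10010.124 * 4572.6 ≈ 45772000 N (5 s.f.)

45772000 N


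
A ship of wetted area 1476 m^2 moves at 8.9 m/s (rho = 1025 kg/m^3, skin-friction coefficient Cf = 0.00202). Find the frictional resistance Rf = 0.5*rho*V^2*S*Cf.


Formula: Rf = 0.5 * rho * V^2 * S * Cf
Step 1 — V^2 = 8.9^2 = 79.21
Step 2 — 0.5 * rho * V^2 = 0.5 * 1025 * 79.21 = 40595.125
Step 3 — Rf = 40595.125 * 1476 * 0.00202 ≈ 121040 N (5 s.f.)

121040 N


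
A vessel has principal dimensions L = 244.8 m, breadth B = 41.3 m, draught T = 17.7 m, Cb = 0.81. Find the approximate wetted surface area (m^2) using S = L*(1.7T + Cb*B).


Formula: S = 1.7*L*T + V/T with V = Cb*L*B*T, i.e. S = L * (1.7*T + Cb*B)
Step 1 — 1.7*T = 1.7 * 17.7 = 30.09 m
Step 2 — Cb*B = 0.81 * 41.3 = 33.453 m
Step 3 — 1.7*T + Cb*B = 30.09 + 33.453 = 63.543 m
Step 4 — S = 244.8 * 63.543 ≈ 15555 m^2 (5 s.f.)

15555 m^2


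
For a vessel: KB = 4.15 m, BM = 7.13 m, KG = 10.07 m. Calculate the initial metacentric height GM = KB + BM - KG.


Formula: GM = KB + BM - KG
Step 1 — KM = KB + BM = 4.15 + 7.13 = 11.28 m
Step 2 — GM = KM - KG = 11.28 - 10.07 = 1.21 m

1.21 m


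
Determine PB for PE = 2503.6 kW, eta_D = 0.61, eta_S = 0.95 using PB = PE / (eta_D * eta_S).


Formula: PB = PE / (eta_D * eta_S)
Step 1 — combined efficiency = eta_D * eta_S = 0.61 * 0.95 = 0.5795
Step 2 — PB = 2503.6 / 0.5795 ≈ 4320.3 kW (5 s.f.)

4320.3 kW


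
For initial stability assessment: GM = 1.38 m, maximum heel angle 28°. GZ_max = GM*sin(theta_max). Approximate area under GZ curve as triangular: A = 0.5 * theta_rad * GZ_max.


Formula: GZ_max = GM * sin(theta); Area = 0.5 * theta_rad * GZ_max
Step 1 — GZ_max = 1.38 * sin(28°) = 1.38 * 0.469472 = 0.647871 m
Step 2 — theta_rad = 28 * pi/180 = 0.488692 rad
Step 3 — Area = 0.5 * 0.488692 * 0.647871 ≈ 0.15830 m·rad (5 s.f.)

0.15830 m·rad


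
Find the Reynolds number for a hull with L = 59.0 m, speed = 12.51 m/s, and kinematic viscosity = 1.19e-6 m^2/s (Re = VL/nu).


Formula: Re = V * L / nu
Step 1 — V * L = 12.51 * 59.0 = 738.09 m^2/s
Step 2 — Re = 738.09 / 1.19e-6 = 6.20e+08

6.20e+08


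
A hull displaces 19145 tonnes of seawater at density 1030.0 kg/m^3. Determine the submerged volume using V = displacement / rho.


Formula: V = mass / rho
Step 1 — convert tonnes to kg: 19145 t * 1000 = 19145000 kg
Step 2 — V = 19145000 / 1030.0 ≈ 18587 m^3 (5 s.f.)

18587 m^3


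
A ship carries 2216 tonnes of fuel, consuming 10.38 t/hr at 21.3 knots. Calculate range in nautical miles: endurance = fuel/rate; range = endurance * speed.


Formula: endurance = fuel / rate; range = endurance * speed
Step 1 — endurance = 2216 / 10.38 = 213.4875 hours
Step 2 — range = 213.4875 * 21.3 ≈ 4547.3 nautical miles (5 s.f.)

4547.3 NM


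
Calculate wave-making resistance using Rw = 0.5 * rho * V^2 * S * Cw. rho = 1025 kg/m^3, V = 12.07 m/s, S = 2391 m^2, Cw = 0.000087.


Formula: Rw = 0.5 * rho * V^2 * S * Cw
Step 1 — V^2 = 12.07^2 = 145.6849
Step 2 — 0.5 * rho * V^2 = 0.5 * 1025 * 145.6849 = 74663.51125
Step 3 — Rw = 74663.51125 * 2391 * 0.000087 ≈ 15531 N (5 s.f.)

15531 N


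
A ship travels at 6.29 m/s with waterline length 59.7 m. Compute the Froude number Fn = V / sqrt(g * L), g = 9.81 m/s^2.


Formula: Fn = V / sqrt(g * L)
Step 1 — g * L = 9.81 * 59.7 = 585.657
Step 2 — sqrt(g * L) = sqrt(585.657) = 24.200351
Step 3 — Fn = 6.29 / 24.200351 ≈ 0.25991 (5 s.f.)

0.25991


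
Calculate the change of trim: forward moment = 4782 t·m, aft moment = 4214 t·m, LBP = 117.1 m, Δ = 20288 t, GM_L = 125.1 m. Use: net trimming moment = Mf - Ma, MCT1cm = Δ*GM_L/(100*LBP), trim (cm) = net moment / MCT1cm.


Formula: net trimming moment = Mf - Ma; MCT1cm = Δ*GM_L/(100*LBP); trim = net moment / MCT1cm
Step 1 — net trimming moment = 4782 - 4214 = 568 t·m
Step 2 — MCT1cm = 20288 * 125.1 / (100 * 117.1) = 216.7403 t·m/cm
Step 3 — trim = 568 / 216.7403 ≈ 2.6206 cm (5 s.f.)

2.6206 cm


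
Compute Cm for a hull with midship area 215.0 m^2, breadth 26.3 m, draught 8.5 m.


Formula: Cm = Am / (B * T)
Step 1 — B * T = 26.3 * 8.5 = 223.55 m^2
Step 2 — Cm = 215.0 / 223.55 ≈ 0.96175 (5 s.f.)

0.96175


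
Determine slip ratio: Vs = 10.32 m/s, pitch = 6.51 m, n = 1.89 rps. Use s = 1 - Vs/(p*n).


Formula: s = 1 - Vs / (p * n)
Step 1 — p * n = 6.51 * 1.89 = 12.3039
Step 2 — Vs / (p*n) = 10.32 / 12.3039 = 0.838758 (6 d.p.)
Step 3 — s = 1 - 0.838758 = 0.161242

0.161242


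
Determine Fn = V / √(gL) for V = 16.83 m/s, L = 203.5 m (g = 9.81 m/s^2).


Formula: Fn = V / sqrt(g * L)
Step 1 — g * L = 9.81 * 203.5 = 1996.335
Step 2 — sqrt(g * L) = sqrt(1996.335) = 44.680365
Step 3 — Fn = 16.83 / 44.680365 ≈ 0.37668 (5 s.f.)

0.37668


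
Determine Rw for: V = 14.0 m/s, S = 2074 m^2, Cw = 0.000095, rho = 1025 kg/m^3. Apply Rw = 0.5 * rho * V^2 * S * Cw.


Formula: Rw = 0.5 * rho * V^2 * S * Cw
Step 1 — V^2 = 14.0^2 = 196.0
Step 2 — 0.5 * rho * V^2 = 0.5 * 1025 * 196.0 = 100450.0
Step 3 — Rw = 100450.0 * 2074 * 0.000095 ≈ 19792 N (5 s.f.)

19792 N


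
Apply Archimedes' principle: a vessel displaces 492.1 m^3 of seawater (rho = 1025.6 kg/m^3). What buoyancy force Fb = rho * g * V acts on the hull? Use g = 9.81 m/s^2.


Formula: Fb = rho * g * V
Substituting: Fb = 1025.6 * 9.81 * 492.1
Intermediate: 1025.6 * 9.81 = 10061.136
Result: Fb = 10061.136 * 492.1 ≈ 4951100 N (5 s.f.)

4951100 N


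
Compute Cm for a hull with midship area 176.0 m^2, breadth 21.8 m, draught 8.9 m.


Formula: Cm = Am / (B * T)
Step 1 — B * T = 21.8 * 8.9 = 194.02 m^2
Step 2 — Cm = 176.0 / 194.02 ≈ 0.90712 (5 s.f.)

0.90712


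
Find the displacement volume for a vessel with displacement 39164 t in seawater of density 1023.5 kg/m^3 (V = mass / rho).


Formula: V = mass / rho
Step 1 — convert tonnes to kg: 39164 t * 1000 = 39164000 kg
Step 2 — V = 39164000 / 1023.5 ≈ 38265 m^3 (5 s.f.)

38265 m^3


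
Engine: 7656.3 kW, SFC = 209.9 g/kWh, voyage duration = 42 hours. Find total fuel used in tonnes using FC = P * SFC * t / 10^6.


Formula: FC (tonnes) = P * SFC * t / 1,000,000
Step 1 — P * SFC * t = 7656.3 * 209.9 * 42 = 67496409.54 g
Step 2 — FC (tonnes) = 67496409.54 / 1,000,000 ≈ 67.496 tonnes (5 s.f.)

67.496 tonnes


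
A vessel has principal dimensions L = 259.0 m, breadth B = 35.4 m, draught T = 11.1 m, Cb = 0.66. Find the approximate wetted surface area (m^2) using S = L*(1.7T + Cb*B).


Formula: S = 1.7*L*T + V/T with V = Cb*L*B*T, i.e. S = L * (1.7*T + Cb*B)
Step 1 — 1.7*T = 1.7 * 11.1 = 18.87 m
Step 2 — Cb*B = 0.66 * 35.4 = 23.364 m
Step 3 — 1.7*T + Cb*B = 18.87 + 23.364 = 42.234 m
Step 4 — S = 259.0 * 42.234 ≈ 10939 m^2 (5 s.f.)

10939 m^2


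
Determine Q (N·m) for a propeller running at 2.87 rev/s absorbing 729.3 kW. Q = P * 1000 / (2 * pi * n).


Formula: Q = P_W / (2 * pi * n)
Step 1 — P_W = 729.3 kW * 1000 = 729300.0 W
Step 2 — 2 * pi * n = 2 * pi * 2.87 = 18.032742
Step 3 — Q = 729300.0 / 18.032742 ≈ 40443 N·m (5 s.f.)

40443 N·m


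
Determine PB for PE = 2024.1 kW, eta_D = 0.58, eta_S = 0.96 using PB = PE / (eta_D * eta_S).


Formula: PB = PE / (eta_D * eta_S)
Step 1 — combined efficiency = eta_D * eta_S = 0.58 * 0.96 = 0.5568
Step 2 — PB = 2024.1 / 0.5568 ≈ 3635.2 kW (5 s.f.)

3635.2 kW


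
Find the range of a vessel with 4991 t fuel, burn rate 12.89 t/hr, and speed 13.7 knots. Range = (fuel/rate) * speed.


Formula: endurance = fuel / rate; range = endurance * speed
Step 1 — endurance = 4991 / 12.89 = 387.1994 hours
Step 2 — range = 387.1994 * 13.7 ≈ 5304.6 nautical miles (5 s.f.)

5304.6 NM


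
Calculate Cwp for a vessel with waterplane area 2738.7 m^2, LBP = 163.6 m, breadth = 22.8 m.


Formula: Cwp = Aw / (L * B)
Step 1 — L * B = 163.6 * 22.8 = 3730.08 m^2
Step 2 — Cwp = 2738.7 / 3730.08 ≈ 0.73422 (5 s.f.)

0.73422


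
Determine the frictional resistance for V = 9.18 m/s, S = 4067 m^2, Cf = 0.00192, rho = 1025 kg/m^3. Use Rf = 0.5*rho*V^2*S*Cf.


Formula: Rf = 0.5 * rho * V^2 * S * Cf
Step 1 — V^2 = 9.18^2 = 84.2724
Step 2 — 0.5 * rho * V^2 = 0.5 * 1025 * 84.2724 = 43189.605
Step 3 — Rf = 43189.605 * 4067 * 0.00192 ≈ 337250 N (5 s.f.)

337250 N


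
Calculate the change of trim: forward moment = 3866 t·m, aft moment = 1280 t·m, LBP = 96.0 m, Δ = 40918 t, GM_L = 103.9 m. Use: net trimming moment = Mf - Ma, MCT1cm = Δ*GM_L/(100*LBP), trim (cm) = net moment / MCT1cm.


Formula: net trimming moment = Mf - Ma; MCT1cm = Δ*GM_L/(100*LBP); trim = net moment / MCT1cm
Step 1 — net trimming moment = 3866 - 1280 = 2586 t·m
Step 2 — MCT1cm = 40918 * 103.9 / (100 * 96.0) = 442.8521 t·m/cm
Step 3 — trim = 2586 / 442.8521 ≈ 5.8394 cm (5 s.f.)

5.8394 cm


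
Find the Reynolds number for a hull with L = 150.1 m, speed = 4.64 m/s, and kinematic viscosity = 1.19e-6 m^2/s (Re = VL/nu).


Formula: Re = V * L / nu
Step 1 — V * L = 4.64 * 150.1 = 696.464 m^2/s
Step 2 — Re = 696.464 / 1.19e-6 = 5.85e+08

5.85e+08


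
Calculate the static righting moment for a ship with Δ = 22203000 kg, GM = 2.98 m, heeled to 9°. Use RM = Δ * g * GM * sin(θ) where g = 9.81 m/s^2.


Formula: GZ = GM * sin(theta); RM = disp * g * GZ
Step 1 — GZ = 2.98 * sin(9°) = 2.98 * 0.156434 = 0.466173 m
Step 2 — RM = 22203000 * 9.81 * 0.466173 ≈ 101540000 N·m (5 s.f.)

101540000 N·m


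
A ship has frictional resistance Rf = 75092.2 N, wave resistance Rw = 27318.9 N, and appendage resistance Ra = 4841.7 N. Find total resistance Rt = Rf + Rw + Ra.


Formula: Rt = Rf + Rw + Ra
Substituting: Rt = 75092.2 + 27318.9 + 4841.7
Result: Rt = 107252.8 N

107252.8 N


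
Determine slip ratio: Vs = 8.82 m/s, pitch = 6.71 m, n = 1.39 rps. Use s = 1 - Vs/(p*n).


Formula: s = 1 - Vs / (p * n)
Step 1 — p * n = 6.71 * 1.39 = 9.3269
Step 2 — Vs / (p*n) = 8.82 / 9.3269 = 0.945652 (6 d.p.)
Step 3 — s = 1 - 0.945652 = 0.054348

0.054348


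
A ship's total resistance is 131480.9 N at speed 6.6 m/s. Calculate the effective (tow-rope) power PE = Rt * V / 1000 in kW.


Formula: PE = Rt * V / 1000 (kW)
Step 1 — PE (W) = 131480.9 * 6.6 = 867773.94 W
Step 2 — PE (kW) = 867773.94 / 1000 ≈ 867.77 kW (5 s.f.)

867.77 kW


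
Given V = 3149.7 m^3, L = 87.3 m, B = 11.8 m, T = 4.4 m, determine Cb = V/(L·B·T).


Formula: Cb = V / (L * B * T)
Step 1 — L * B * T = 87.3 * 11.8 * 4.4 = 4532.616 m^3
Step 2 — Cb = 3149.7 / 4532.616 ≈ 0.69490 (5 s.f.)

0.69490


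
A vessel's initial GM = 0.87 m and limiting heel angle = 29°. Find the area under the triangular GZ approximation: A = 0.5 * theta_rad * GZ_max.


Formula: GZ_max = GM * sin(theta); Area = 0.5 * theta_rad * GZ_max
Step 1 — GZ_max = 0.87 * sin(29°) = 0.87 * 0.48481 = 0.421785 m
Step 2 — theta_rad = 29 * pi/180 = 0.506145 rad
Step 3 — Area = 0.5 * 0.506145 * 0.421785 ≈ 0.10674 m·rad (5 s.f.)

0.10674 m·rad


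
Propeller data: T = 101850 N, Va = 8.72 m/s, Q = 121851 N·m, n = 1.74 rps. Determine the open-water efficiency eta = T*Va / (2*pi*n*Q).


Formula: eta = T * Va / (2 * pi * n * Q)
Step 1 — numerator = T * Va = 101850 * 8.72 = 888132.0
Step 2 — 2 * pi * n = 2 * pi * 1.74 = 10.932742
Step 3 — denominator = 10.932742 * 121851 = 1332165.55
Step 4 — eta = 888132.0 / 1332165.55 ≈ 0.66668 (5 s.f.)

0.66668


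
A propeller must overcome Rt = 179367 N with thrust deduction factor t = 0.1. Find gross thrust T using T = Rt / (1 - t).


Formula: T = Rt / (1 - t)
Step 1 — (1 - t) = 1 - 0.1 = 0.9
Step 2 — T = 179367 / 0.9 ≈ 199300 N (5 s.f.)

199300 N


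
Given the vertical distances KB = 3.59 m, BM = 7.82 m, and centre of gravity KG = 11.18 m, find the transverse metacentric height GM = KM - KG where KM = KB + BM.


Formula: GM = KB + BM - KG
Step 1 — KM = KB + BM = 3.59 + 7.82 = 11.41 m
Step 2 — GM = KM - KG = 11.41 - 11.18 = 0.23 m

0.23 m


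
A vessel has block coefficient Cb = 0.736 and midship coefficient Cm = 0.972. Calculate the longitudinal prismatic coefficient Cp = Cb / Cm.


Formula: Cp = Cb / Cm
Substituting: Cp = 0.736 / 0.972
Result: Cp ≈ 0.75720 (5 s.f.)

0.75720


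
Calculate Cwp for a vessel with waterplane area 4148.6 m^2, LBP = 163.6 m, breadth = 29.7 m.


Formula: Cwp = Aw / (L * B)
Step 1 — L * B = 163.6 * 29.7 = 4858.92 m^2
Step 2 — Cwp = 4148.6 / 4858.92 ≈ 0.85381 (5 s.f.)

0.85381


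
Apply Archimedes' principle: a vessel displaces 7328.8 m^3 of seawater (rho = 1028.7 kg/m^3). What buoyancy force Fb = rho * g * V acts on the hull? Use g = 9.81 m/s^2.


Formula: Fb = rho * g * V
Substituting: Fb = 1028.7 * 9.81 * 7328.8
Intermediate: 1028.7 * 9.81 = 10091.547
Result: Fb = 10091.547 * 7328.8 ≈ 73959000 N (5 s.f.)

73959000 N


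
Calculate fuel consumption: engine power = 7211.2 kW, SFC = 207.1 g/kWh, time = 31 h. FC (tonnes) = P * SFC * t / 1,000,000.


Formula: FC (tonnes) = P * SFC * t / 1,000,000
Step 1 — P * SFC * t = 7211.2 * 207.1 * 31 = 46296625.12 g
Step 2 — FC (tonnes) = 46296625.12 / 1,000,000 ≈ 46.297 tonnes (5 s.f.)

46.297 tonnes


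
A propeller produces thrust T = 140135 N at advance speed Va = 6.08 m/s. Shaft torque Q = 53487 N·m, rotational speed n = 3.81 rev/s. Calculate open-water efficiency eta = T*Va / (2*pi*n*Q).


Formula: eta = T * Va / (2 * pi * n * Q)
Step 1 — numerator = T * Va = 140135 * 6.08 = 852020.8
Step 2 — 2 * pi * n = 2 * pi * 3.81 = 23.938936
Step 3 — denominator = 23.938936 * 53487 = 1280421.87
Step 4 — eta = 852020.8 / 1280421.87 ≈ 0.66542 (5 s.f.)

0.66542


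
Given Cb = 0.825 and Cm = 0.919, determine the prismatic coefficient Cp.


Formula: Cp = Cb / Cm
Substituting: Cp = 0.825 / 0.919
Result: Cp ≈ 0.89771 (5 s.f.)

0.89771


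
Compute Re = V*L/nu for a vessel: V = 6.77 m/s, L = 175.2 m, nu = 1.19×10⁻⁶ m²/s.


Formula: Re = V * L / nu
Step 1 — V * L = 6.77 * 175.2 = 1186.104 m^2/s
Step 2 — Re = 1186.104 / 1.19e-6 = 9.97e+08

9.97e+08


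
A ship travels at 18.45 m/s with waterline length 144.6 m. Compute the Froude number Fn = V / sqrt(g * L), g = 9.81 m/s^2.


Formula: Fn = V / sqrt(g * L)
Step 1 — g * L = 9.81 * 144.6 = 1418.526
Step 2 — sqrt(g * L) = sqrt(1418.526) = 37.663324
Step 3 — Fn = 18.45 / 37.663324 ≈ 0.48987 (5 s.f.)

0.48987


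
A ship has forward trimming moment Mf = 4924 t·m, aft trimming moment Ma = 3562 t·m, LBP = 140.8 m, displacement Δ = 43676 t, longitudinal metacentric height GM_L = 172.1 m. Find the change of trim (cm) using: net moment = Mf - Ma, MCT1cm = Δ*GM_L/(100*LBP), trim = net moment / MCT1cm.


Formula: net trimming moment = Mf - Ma; MCT1cm = Δ*GM_L/(100*LBP); trim = net moment / MCT1cm
Step 1 — net trimming moment = 4924 - 3562 = 1362 t·m
Step 2 — MCT1cm = 43676 * 172.1 / (100 * 140.8) = 533.8522 t·m/cm
Step 3 — trim = 1362 / 533.8522 ≈ 2.5513 cm (5 s.f.)

2.5513 cm


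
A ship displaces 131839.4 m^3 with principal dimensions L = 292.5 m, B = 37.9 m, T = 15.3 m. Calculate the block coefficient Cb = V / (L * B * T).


Formula: Cb = V / (L * B * T)
Step 1 — L * B * T = 292.5 * 37.9 * 15.3 = 169611.975 m^3
Step 2 — Cb = 131839.4 / 169611.975 ≈ 0.77730 (5 s.f.)

0.77730


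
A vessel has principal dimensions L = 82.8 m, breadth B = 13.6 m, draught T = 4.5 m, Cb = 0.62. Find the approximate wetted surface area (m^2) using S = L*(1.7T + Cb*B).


Formula: S = 1.7*L*T + V/T with V = Cb*L*B*T, i.e. S = L * (1.7*T + Cb*B)
Step 1 — 1.7*T = 1.7 * 4.5 = 7.65 m
Step 2 — Cb*B = 0.62 * 13.6 = 8.432 m
Step 3 — 1.7*T + Cb*B = 7.65 + 8.432 = 16.082 m
Step 4 — S = 82.8 * 16.082 ≈ 1331.6 m^2 (5 s.f.)

1331.6 m^2


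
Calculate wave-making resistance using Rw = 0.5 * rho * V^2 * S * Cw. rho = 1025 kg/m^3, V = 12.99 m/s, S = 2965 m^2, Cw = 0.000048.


Formula: Rw = 0.5 * rho * V^2 * S * Cw
Step 1 — V^2 = 12.99^2 = 168.7401
Step 2 — 0.5 * rho * V^2 = 0.5 * 1025 * 168.7401 = 86479.30125
Step 3 — Rw = 86479.30125 * 2965 * 0.000048 ≈ 12308 N (5 s.f.)

12308 N


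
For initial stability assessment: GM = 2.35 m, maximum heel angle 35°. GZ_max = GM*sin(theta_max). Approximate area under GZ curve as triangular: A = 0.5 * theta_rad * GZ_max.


Formula: GZ_max = GM * sin(theta); Area = 0.5 * theta_rad * GZ_max
Step 1 — GZ_max = 2.35 * sin(35°) = 2.35 * 0.573576 = 1.347904 m
Step 2 — theta_rad = 35 * pi/180 = 0.610865 rad
Step 3 — Area = 0.5 * 0.610865 * 1.347904 ≈ 0.41169 m·rad (5 s.f.)

0.41169 m·rad


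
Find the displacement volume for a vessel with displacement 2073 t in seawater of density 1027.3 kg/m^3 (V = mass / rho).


Formula: V = mass / rho
Step 1 — convert tonnes to kg: 2073 t * 1000 = 2073000 kg
Step 2 — V = 2073000 / 1027.3 ≈ 2017.9 m^3 (5 s.f.)

2017.9 m^3


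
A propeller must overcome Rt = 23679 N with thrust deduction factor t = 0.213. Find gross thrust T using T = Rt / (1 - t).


Formula: T = Rt / (1 - t)
Step 1 — (1 - t) = 1 - 0.213 = 0.787
Step 2 — T = 23679 / 0.787 ≈ 30088 N (5 s.f.)

30088 N


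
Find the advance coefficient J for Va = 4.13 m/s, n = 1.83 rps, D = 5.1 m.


Formula: J = Va / (n * D)
Step 1 — n * D = 1.83 * 5.1 = 9.333
Step 2 — J = 4.13 / 9.333 ≈ 0.44252 (5 s.f.)

0.44252


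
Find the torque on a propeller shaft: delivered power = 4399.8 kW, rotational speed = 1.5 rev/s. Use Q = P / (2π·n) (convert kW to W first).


Formula: Q = P_W / (2 * pi * n)
Step 1 — P_W = 4399.8 kW * 1000 = 4399800.0 W
Step 2 — 2 * pi * n = 2 * pi * 1.5 = 9.424778
Step 3 — Q = 4399800.0 / 9.424778 ≈ 466830 N·m (5 s.f.)

466830 N·m


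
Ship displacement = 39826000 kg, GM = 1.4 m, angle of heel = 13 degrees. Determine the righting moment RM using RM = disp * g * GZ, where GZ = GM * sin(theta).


Formula: GZ = GM * sin(theta); RM = disp * g * GZ
Step 1 — GZ = 1.4 * sin(13°) = 1.4 * 0.224951 = 0.314931 m
Step 2 — RM = 39826000 * 9.81 * 0.314931 ≈ 123040000 N·m (5 s.f.)

123040000 N·m


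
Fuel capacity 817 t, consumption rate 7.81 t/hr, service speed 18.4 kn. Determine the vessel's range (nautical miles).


Formula: endurance = fuel / rate; range = endurance * speed
Step 1 — endurance = 817 / 7.81 = 104.6095 hours
Step 2 — range = 104.6095 * 18.4 ≈ 1924.8 nautical miles (5 s.f.)

1924.8 NM
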